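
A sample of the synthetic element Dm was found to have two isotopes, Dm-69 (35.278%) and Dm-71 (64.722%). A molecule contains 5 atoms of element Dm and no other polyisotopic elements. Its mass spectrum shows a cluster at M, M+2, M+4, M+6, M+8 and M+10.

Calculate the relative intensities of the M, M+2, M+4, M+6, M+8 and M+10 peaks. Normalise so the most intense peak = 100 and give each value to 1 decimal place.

Each Dm atom is independently Dm-69 (p = 0.35278) or Dm-71 (q = 0.64722); the cluster is the binomial expansion (p + q)^5.
P(M) = 0.35278^5 = 0.005464
P(M+2) = 5 × 0.35278^4 × 0.64722^1 = 0.050123
P(M+4) = 10 × 0.35278^3 × 0.64722^2 = 0.183914
P(M+6) = 10 × 0.35278^2 × 0.64722^3 = 0.337414
P(M+8) = 5 × 0.35278^1 × 0.64722^4 = 0.309515
P(M+10) = 0.64722^5 = 0.113569
The M+6 peak is largest (0.337414); scaling to 100 gives 1.6 : 14.9 : 54.5 : 100.0 : 91.7 : 33.7.

1.6 : 14.9 : 54.5 : 100.0 : 91.7 : 33.7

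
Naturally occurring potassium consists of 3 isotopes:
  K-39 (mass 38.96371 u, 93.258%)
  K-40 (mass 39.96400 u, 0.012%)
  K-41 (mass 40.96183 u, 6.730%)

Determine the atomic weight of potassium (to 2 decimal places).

39.10 u

Average mass = Σ (abundance × isotope mass) = 0.93258 × 38.96371 + 0.00012 × 39.96400 + 0.06730 × 40.96183
= 36.336777 + 0.004796 + 2.756731 = 39.098304 u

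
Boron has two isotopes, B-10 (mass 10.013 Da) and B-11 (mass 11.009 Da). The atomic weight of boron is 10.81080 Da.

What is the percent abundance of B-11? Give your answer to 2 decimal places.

Let x be the fractional abundance of B-10; then B-11 has abundance 1 − x.
10.013·x + 11.009·(1 − x) = 10.81080
(10.013 − 11.009)·x = 10.81080 − 11.009
x = -0.19820 / -0.996 = 0.19900 → 19.90% B-10, 80.10% B-11.

80.10%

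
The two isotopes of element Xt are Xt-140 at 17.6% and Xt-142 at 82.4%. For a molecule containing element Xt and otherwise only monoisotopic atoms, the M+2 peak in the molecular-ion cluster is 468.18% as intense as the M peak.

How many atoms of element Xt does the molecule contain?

1

For n independent Xt atoms, I(M+2)/I(M) = n · (abundance Xt-142) / (abundance Xt-140) = n · 0.824/0.176.
n = 4.6818 × 0.176/0.824 = 1.00 ≈ 1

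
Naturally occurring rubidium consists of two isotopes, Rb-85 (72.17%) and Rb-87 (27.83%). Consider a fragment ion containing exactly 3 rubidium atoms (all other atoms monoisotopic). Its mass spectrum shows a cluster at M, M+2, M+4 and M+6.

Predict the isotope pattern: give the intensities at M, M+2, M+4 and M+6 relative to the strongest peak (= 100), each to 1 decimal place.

The 3 Rb atoms are independent, so intensities follow the terms of (0.7217 + 0.2783)^3.
P(M) = 0.7217^3 = 0.375898
P(M+2) = 3 × 0.7217^2 × 0.2783^1 = 0.434858
P(M+4) = 3 × 0.7217^1 × 0.2783^2 = 0.167689
P(M+6) = 0.2783^3 = 0.021555
The M+2 peak is largest (0.434858); scaling to 100 gives 86.4 : 100.0 : 38.6 : 5.0.

86.4 : 100.0 : 38.6 : 5.0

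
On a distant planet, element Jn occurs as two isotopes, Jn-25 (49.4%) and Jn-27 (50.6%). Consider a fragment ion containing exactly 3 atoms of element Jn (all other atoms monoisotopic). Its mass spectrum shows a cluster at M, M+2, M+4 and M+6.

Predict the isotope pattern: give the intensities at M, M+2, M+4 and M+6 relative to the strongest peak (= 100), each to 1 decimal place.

Each Jn atom is independently Jn-25 (p = 0.494) or Jn-27 (q = 0.506); the cluster is the binomial expansion (p + q)^3.
P(M) = 0.494^3 = 0.120554
P(M+2) = 3 × 0.494^2 × 0.506^1 = 0.370447
P(M+4) = 3 × 0.494^1 × 0.506^2 = 0.379445
P(M+6) = 0.506^3 = 0.129554
The M+4 peak is largest (0.379445); scaling to 100 gives 31.8 : 97.6 : 100.0 : 34.1.

31.8 : 97.6 : 100.0 : 34.1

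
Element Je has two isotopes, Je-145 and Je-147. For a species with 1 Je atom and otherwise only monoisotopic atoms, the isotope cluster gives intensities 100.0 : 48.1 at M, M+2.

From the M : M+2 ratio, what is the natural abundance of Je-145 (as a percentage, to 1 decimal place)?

Write p for the Je-145 fraction. I(M+2)/I(M) = [C(1,1)·p^0·(1−p)] / p^1 = 1·(1−p)/p = 48.1/100.0 = 0.4810
(1−p)/p = 0.4810/1 = 0.4810  ⇒  p = 1/(1 + 0.4810) = 0.6752
Je-145: 67.5%, Je-147: 32.5%.

67.5%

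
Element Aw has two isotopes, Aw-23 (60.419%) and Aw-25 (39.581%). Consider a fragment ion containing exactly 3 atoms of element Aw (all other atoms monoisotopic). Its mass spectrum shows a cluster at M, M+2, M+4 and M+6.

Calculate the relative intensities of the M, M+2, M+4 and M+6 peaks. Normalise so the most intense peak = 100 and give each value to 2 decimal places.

Each Aw atom is independently Aw-23 (p = 0.60419) or Aw-25 (q = 0.39581); the cluster is the binomial expansion (p + q)^3.
P(M) = 0.60419^3 = 0.220557
P(M+2) = 3 × 0.60419^2 × 0.39581^1 = 0.433466
P(M+4) = 3 × 0.60419^1 × 0.39581^2 = 0.283967
P(M+6) = 0.39581^3 = 0.062010
The M+2 peak is largest (0.433466); scaling to 100 gives 50.88 : 100.00 : 65.51 : 14.31.

50.88 : 100.00 : 65.51 : 14.31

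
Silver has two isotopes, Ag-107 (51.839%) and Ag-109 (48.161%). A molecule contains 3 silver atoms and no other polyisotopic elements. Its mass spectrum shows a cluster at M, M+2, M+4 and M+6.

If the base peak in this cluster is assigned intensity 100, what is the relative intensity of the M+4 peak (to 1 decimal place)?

92.9

Binomial terms of (0.51839 + 0.48161)^3: M 0.1393, M+2 0.3883, M+4 0.3607, M+6 0.1117 → M+2 is the base peak.
P(M+2) = C(3,1) × 0.51839^2 × 0.48161^1 = 3 × 0.26872819 × 0.48161 = 0.388267 (base)
P(M+4) = C(3,2) × 0.51839^1 × 0.48161^2 = 3 × 0.51839 × 0.23194819 = 0.360719
Relative intensity = 0.360719 / 0.388267 × 100 = 92.9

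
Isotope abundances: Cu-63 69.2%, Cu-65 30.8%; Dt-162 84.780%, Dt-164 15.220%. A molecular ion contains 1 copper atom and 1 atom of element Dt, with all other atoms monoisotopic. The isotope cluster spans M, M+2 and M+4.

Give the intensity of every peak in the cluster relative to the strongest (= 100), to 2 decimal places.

Copper pattern (n=1): 0.6920 : 0.3080
Element Dt pattern (n=1): 0.8478 : 0.1522
Convolve the two distributions (both contribute in 2-u steps):
  M: 0.6920×0.8478 = 0.586678
  M+2: 0.6920×0.1522 + 0.3080×0.8478 = 0.366445
  M+4: 0.3080×0.1522 = 0.046878
Scale to base peak (0.586678) = 100: 100.00 : 62.46 : 7.99

100.00 : 62.46 : 7.99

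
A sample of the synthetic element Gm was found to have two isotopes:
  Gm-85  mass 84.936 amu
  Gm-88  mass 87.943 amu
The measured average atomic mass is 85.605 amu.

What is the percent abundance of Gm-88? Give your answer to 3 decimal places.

22.248%

Writing the weighted mean with unknown fraction x of Gm-85:
84.936·x + 87.943·(1 − x) = 85.605
(84.936 − 87.943)·x = 85.605 − 87.943
x = -2.338 / -3.007 = 0.77752 → 77.752% Gm-85, 22.248% Gm-88.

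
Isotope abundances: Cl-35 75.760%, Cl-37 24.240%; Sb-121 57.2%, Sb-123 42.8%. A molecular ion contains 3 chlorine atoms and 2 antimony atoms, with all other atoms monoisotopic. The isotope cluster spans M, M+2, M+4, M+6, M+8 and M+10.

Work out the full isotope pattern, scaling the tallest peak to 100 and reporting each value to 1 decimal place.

Chlorine pattern (n=3): 0.4348304 : 0.41738208 : 0.13354464 : 0.01424288
Antimony pattern (n=2): 0.327184 : 0.489632 : 0.183184
Convolve the two distributions (both contribute in 2-u steps):
  M: 0.4348304×0.327184 = 0.142270
  M+2: 0.4348304×0.489632 + 0.41738208×0.327184 = 0.349468
  M+4: 0.4348304×0.183184 + 0.41738208×0.489632 + 0.13354464×0.327184 = 0.327711
  M+6: 0.41738208×0.183184 + 0.13354464×0.489632 + 0.01424288×0.327184 = 0.146505
  M+8: 0.13354464×0.183184 + 0.01424288×0.489632 = 0.031437
  M+10: 0.01424288×0.183184 = 0.002609
Scale to base peak (0.349468) = 100: 40.7 : 100.0 : 93.8 : 41.9 : 9.0 : 0.7

40.7 : 100.0 : 93.8 : 41.9 : 9.0 : 0.7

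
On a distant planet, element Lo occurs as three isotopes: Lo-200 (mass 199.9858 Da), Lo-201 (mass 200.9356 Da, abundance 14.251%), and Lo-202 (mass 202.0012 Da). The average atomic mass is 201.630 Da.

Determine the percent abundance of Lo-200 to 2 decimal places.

Let x and y be the fractions of Lo-200 and Lo-202. Then x + y = 1 − 0.14251 = 0.85749 and 199.9858x + 202.0012y = 201.630 − 0.14251×200.9356 = 172.994667644.
Substituting: 199.9858x + 202.0012(0.85749 − x) = 172.994667644
(199.9858 − 202.0012)x = -0.219341344  ⇒  x = 0.10883, y = 0.74866
Lo-200: 10.88%, Lo-202: 74.87%.

10.88%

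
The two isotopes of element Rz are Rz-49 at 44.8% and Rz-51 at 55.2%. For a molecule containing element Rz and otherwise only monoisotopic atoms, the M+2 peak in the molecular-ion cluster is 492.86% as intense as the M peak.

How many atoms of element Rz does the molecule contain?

For n independent Rz atoms, I(M+2)/I(M) = n · (abundance Rz-51) / (abundance Rz-49) = n · 0.552/0.448.
n = 4.9286 × 0.448/0.552 = 4.00 ≈ 4

4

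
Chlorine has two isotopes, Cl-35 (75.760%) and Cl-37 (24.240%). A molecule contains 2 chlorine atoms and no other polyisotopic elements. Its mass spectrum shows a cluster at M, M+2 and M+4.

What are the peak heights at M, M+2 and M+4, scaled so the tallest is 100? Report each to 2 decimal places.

100.00 : 63.99 : 10.24

The 2 Cl atoms are independent, so intensities follow the terms of (0.75760 + 0.24240)^2.
P(M) = 0.75760^2 = 0.573958
P(M+2) = 2 × 0.75760^1 × 0.24240^1 = 0.367284
P(M+4) = 0.24240^2 = 0.058758
The M peak is largest (0.573958); scaling to 100 gives 100.00 : 63.99 : 10.24.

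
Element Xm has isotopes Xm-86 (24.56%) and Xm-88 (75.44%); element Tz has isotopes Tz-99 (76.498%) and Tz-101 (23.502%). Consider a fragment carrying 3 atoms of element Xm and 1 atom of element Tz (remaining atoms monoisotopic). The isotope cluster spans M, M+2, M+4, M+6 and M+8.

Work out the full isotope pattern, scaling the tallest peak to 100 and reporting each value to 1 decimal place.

Element Xm pattern (n=3): 0.01481443 : 0.13651478 : 0.41932714 : 0.42934365
Element Tz pattern (n=1): 0.76498 : 0.23502
Convolve the two distributions (both contribute in 2-u steps):
  M: 0.01481443×0.76498 = 0.011333
  M+2: 0.01481443×0.23502 + 0.13651478×0.76498 = 0.107913
  M+4: 0.13651478×0.23502 + 0.41932714×0.76498 = 0.352861
  M+6: 0.41932714×0.23502 + 0.42934365×0.76498 = 0.426990
  M+8: 0.42934365×0.23502 = 0.100904
Scale to base peak (0.426990) = 100: 2.7 : 25.3 : 82.6 : 100.0 : 23.6

2.7 : 25.3 : 82.6 : 100.0 : 23.6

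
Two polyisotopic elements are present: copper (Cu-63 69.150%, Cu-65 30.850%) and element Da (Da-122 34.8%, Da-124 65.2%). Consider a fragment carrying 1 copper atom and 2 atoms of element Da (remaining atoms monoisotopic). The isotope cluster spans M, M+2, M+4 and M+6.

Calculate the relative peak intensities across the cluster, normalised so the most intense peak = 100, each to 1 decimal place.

19.3 : 80.9 : 100.0 : 30.2

Copper pattern (n=1): 0.6915 : 0.3085
Element Da pattern (n=2): 0.121104 : 0.453792 : 0.425104
Convolve the two distributions (both contribute in 2-u steps):
  M: 0.6915×0.121104 = 0.083743
  M+2: 0.6915×0.453792 + 0.3085×0.121104 = 0.351158
  M+4: 0.6915×0.425104 + 0.3085×0.453792 = 0.433954
  M+6: 0.3085×0.425104 = 0.131145
Scale to base peak (0.433954) = 100: 19.3 : 80.9 : 100.0 : 30.2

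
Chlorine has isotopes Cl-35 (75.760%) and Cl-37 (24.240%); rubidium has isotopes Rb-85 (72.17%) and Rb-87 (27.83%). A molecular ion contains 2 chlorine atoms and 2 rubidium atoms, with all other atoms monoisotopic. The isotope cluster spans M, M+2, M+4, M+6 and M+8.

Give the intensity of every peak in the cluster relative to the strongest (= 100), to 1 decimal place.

Chlorine pattern (n=2): 0.57395776 : 0.36728448 : 0.05875776
Rubidium pattern (n=2): 0.52085089 : 0.40169822 : 0.07745089
Convolve the two distributions (both contribute in 2-u steps):
  M: 0.57395776×0.52085089 = 0.298946
  M+2: 0.57395776×0.40169822 + 0.36728448×0.52085089 = 0.421858
  M+4: 0.57395776×0.07745089 + 0.36728448×0.40169822 + 0.05875776×0.52085089 = 0.222595
  M+6: 0.36728448×0.07745089 + 0.05875776×0.40169822 = 0.052049
  M+8: 0.05875776×0.07745089 = 0.004551
Scale to base peak (0.421858) = 100: 70.9 : 100.0 : 52.8 : 12.3 : 1.1

70.9 : 100.0 : 52.8 : 12.3 : 1.1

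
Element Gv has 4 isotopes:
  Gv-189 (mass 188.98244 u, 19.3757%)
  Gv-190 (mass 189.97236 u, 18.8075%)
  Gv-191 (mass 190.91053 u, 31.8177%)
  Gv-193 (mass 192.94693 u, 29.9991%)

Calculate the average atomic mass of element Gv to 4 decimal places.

The abundance-weighted mean is 0.193757 × 188.98244 + 0.188075 × 189.97236 + 0.318177 × 190.91053 + 0.299991 × 192.94693
= 36.616671 + 35.729052 + 60.743340 + 57.882342 = 190.971405 u

190.9714 u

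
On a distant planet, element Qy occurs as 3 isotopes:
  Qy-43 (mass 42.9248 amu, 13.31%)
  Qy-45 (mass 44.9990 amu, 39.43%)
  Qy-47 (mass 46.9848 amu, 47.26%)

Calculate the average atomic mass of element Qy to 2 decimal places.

45.66 amu

Ar = Σ fᵢ·mᵢ = 0.1331 × 42.9248 + 0.3943 × 44.9990 + 0.4726 × 46.9848
= 5.71329 + 17.74311 + 22.20502 = 45.66142 amu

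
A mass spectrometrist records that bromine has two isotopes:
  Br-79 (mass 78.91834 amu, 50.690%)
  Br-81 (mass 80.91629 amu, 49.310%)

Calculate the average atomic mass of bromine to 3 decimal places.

Ar = Σ fᵢ·mᵢ = 0.50690 × 78.91834 + 0.49310 × 80.91629
= 40.003707 + 39.899823 = 79.903530 amu

79.904 amu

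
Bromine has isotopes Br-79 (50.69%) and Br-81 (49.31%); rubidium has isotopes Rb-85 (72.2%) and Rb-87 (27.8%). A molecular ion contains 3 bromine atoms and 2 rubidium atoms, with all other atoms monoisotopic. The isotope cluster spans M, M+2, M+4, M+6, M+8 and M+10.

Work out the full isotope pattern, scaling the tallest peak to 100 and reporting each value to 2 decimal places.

Bromine pattern (n=3): 0.13024674 : 0.3801026 : 0.36975457 : 0.11989609
Rubidium pattern (n=2): 0.521284 : 0.401432 : 0.077284
Convolve the two distributions (both contribute in 2-u steps):
  M: 0.13024674×0.521284 = 0.067896
  M+2: 0.13024674×0.401432 + 0.3801026×0.521284 = 0.250427
  M+4: 0.13024674×0.077284 + 0.3801026×0.401432 + 0.36975457×0.521284 = 0.355398
  M+6: 0.3801026×0.077284 + 0.36975457×0.401432 + 0.11989609×0.521284 = 0.240307
  M+8: 0.36975457×0.077284 + 0.11989609×0.401432 = 0.076706
  M+10: 0.11989609×0.077284 = 0.009266
Scale to base peak (0.355398) = 100: 19.10 : 70.46 : 100.00 : 67.62 : 21.58 : 2.61

19.10 : 70.46 : 100.00 : 67.62 : 21.58 : 2.61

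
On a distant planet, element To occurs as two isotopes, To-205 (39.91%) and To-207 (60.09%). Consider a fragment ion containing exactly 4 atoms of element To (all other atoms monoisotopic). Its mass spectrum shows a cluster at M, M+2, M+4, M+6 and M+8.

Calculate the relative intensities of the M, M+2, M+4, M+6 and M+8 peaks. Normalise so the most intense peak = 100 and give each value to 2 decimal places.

The 4 To atoms are independent, so intensities follow the terms of (0.3991 + 0.6009)^4.
P(M) = 0.3991^4 = 0.025370
P(M+2) = 4 × 0.3991^3 × 0.6009^1 = 0.152794
P(M+4) = 6 × 0.3991^2 × 0.6009^2 = 0.345079
P(M+6) = 4 × 0.3991^1 × 0.6009^3 = 0.346376
P(M+8) = 0.6009^4 = 0.130379
The M+6 peak is largest (0.346376); scaling to 100 gives 7.32 : 44.11 : 99.63 : 100.00 : 37.64.

7.32 : 44.11 : 99.63 : 100.00 : 37.64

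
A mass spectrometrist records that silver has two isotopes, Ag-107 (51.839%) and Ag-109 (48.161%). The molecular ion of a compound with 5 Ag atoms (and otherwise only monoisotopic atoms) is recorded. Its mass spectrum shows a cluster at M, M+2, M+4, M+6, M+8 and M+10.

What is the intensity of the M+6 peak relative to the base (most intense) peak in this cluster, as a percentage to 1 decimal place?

92.9%

Term probabilities: M 0.0374, M+2 0.1739, M+4 0.3231, M+6 0.3002, M+8 0.1394, M+10 0.0259. Base peak = M+4.
P(M+4) = C(5,2) × 0.51839^3 × 0.48161^2 = 10 × 0.13930601 × 0.23194819 = 0.323118 (base)
P(M+6) = C(5,3) × 0.51839^2 × 0.48161^3 = 10 × 0.26872819 × 0.11170857 = 0.300192
Relative intensity = 0.300192 / 0.323118 × 100 = 92.9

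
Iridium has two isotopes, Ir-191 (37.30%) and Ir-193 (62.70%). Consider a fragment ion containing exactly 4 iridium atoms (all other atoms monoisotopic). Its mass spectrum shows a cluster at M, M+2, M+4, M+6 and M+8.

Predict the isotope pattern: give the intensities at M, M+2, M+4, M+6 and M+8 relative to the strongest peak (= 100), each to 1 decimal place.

Expanding (0.3730 + 0.6270)^4:
P(M) = 0.3730^4 = 0.019357
P(M+2) = 4 × 0.3730^3 × 0.6270^1 = 0.130153
P(M+4) = 6 × 0.3730^2 × 0.6270^2 = 0.328174
P(M+6) = 4 × 0.3730^1 × 0.6270^3 = 0.367766
P(M+8) = 0.6270^4 = 0.154550
The M+6 peak is largest (0.367766); scaling to 100 gives 5.3 : 35.4 : 89.2 : 100.0 : 42.0.

5.3 : 35.4 : 89.2 : 100.0 : 42.0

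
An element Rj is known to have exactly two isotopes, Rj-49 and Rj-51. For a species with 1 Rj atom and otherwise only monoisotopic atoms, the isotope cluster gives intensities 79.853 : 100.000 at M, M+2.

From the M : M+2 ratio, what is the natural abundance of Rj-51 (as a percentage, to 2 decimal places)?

Let p = fractional abundance of Rj-49. I(M+2)/I(M) = [C(1,1)·p^0·(1−p)] / p^1 = 1·(1−p)/p = 100.000/79.853 = 1.2523
(1−p)/p = 1.2523/1 = 1.2523  ⇒  p = 1/(1 + 1.2523) = 0.4440
Rj-49: 44.40%, Rj-51: 55.60%.

55.60%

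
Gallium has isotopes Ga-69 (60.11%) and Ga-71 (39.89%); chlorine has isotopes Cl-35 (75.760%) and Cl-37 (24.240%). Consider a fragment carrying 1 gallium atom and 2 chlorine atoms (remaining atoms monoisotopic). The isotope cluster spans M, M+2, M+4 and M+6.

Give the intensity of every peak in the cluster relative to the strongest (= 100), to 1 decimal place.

76.7 : 100.0 : 40.4 : 5.2

Gallium pattern (n=1): 0.6011 : 0.3989
Chlorine pattern (n=2): 0.57395776 : 0.36728448 : 0.05875776
Convolve the two distributions (both contribute in 2-u steps):
  M: 0.6011×0.57395776 = 0.345006
  M+2: 0.6011×0.36728448 + 0.3989×0.57395776 = 0.449726
  M+4: 0.6011×0.05875776 + 0.3989×0.36728448 = 0.181829
  M+6: 0.3989×0.05875776 = 0.023438
Scale to base peak (0.449726) = 100: 76.7 : 100.0 : 40.4 : 5.2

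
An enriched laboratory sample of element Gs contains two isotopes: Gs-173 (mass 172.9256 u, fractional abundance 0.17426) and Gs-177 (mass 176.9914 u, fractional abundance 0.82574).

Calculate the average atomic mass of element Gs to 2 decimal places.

Weight each isotope mass by its fractional abundance: 0.17426 × 172.9256 + 0.82574 × 176.9914
= 30.13402 + 146.14888 = 176.28290 u

176.28 u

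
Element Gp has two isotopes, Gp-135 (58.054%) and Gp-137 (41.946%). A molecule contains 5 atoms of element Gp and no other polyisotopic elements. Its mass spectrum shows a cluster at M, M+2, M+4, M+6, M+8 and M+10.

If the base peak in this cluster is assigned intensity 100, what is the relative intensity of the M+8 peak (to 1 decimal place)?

26.1

(0.58054 + 0.41946)^5 gives M 0.0659, M+2 0.2382, M+4 0.3443, M+6 0.2487, M+8 0.0899, M+10 0.0130; the largest is M+4.
P(M+4) = C(5,2) × 0.58054^3 × 0.41946^2 = 10 × 0.19565748 × 0.17594669 = 0.344253 (base)
P(M+8) = C(5,4) × 0.58054^1 × 0.41946^4 = 5 × 0.58054 × 0.03095724 = 0.089860
Relative intensity = 0.089860 / 0.344253 × 100 = 26.1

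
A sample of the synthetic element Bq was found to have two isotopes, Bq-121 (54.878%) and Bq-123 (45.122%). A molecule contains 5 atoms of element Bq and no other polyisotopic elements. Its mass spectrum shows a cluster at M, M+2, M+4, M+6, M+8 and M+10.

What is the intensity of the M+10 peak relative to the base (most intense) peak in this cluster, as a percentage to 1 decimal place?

Binomial terms of (0.54878 + 0.45122)^5: M 0.0498, M+2 0.2046, M+4 0.3365, M+6 0.2767, M+8 0.1137, M+10 0.0187 → M+4 is the base peak.
P(M+4) = C(5,2) × 0.54878^3 × 0.45122^2 = 10 × 0.1652703 × 0.20359949 = 0.336489 (base)
P(M+10) = C(5,5) × 0.54878^0 × 0.45122^5 = 1 × 1.0000 × 0.01870431 = 0.018704
Relative intensity = 0.018704 / 0.336489 × 100 = 5.6

5.6%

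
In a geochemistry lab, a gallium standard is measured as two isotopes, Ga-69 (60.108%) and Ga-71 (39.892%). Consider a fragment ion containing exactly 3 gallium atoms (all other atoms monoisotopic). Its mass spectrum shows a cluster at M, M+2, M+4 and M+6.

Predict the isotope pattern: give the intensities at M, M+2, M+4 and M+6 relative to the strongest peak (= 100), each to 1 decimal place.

Expanding (0.60108 + 0.39892)^3:
P(M) = 0.60108^3 = 0.217169
P(M+2) = 3 × 0.60108^2 × 0.39892^1 = 0.432386
P(M+4) = 3 × 0.60108^1 × 0.39892^2 = 0.286963
P(M+6) = 0.39892^3 = 0.063483
The M+2 peak is largest (0.432386); scaling to 100 gives 50.2 : 100.0 : 66.4 : 14.7.

50.2 : 100.0 : 66.4 : 14.7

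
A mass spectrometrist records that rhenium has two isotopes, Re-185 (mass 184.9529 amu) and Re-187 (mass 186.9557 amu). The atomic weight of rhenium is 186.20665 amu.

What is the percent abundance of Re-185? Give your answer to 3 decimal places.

37.400%

Writing the weighted mean with unknown fraction x of Re-185:
184.9529·x + 186.9557·(1 − x) = 186.20665
(184.9529 − 186.9557)·x = 186.20665 − 186.9557
x = -0.74905 / -2.0028 = 0.37400 → 37.400% Re-185, 62.600% Re-187.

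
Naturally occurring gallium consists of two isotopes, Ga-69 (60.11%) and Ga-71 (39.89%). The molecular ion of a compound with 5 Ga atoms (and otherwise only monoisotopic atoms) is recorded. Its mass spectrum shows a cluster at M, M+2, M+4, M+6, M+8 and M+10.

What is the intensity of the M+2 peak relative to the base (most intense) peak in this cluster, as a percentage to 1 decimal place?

Binomial terms of (0.6011 + 0.3989)^5: M 0.0785, M+2 0.2604, M+4 0.3456, M+6 0.2293, M+8 0.0761, M+10 0.0101 → M+4 is the base peak.
P(M+4) = C(5,2) × 0.6011^3 × 0.3989^2 = 10 × 0.21719018 × 0.15912121 = 0.345596 (base)
P(M+2) = C(5,1) × 0.6011^4 × 0.3989^1 = 5 × 0.13055302 × 0.3989 = 0.260388
Relative intensity = 0.260388 / 0.345596 × 100 = 75.3

75.3%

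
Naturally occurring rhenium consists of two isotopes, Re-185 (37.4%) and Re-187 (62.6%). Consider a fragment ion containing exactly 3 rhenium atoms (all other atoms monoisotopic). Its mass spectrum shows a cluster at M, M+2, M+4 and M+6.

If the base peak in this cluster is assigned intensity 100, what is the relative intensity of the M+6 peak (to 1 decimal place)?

55.8

Term probabilities: M 0.0523, M+2 0.2627, M+4 0.4397, M+6 0.2453. Base peak = M+4.
P(M+4) = C(3,2) × 0.374^1 × 0.626^2 = 3 × 0.3740 × 0.391876 = 0.439685 (base)
P(M+6) = C(3,3) × 0.374^0 × 0.626^3 = 1 × 1.0000 × 0.24531438 = 0.245314
Relative intensity = 0.245314 / 0.439685 × 100 = 55.8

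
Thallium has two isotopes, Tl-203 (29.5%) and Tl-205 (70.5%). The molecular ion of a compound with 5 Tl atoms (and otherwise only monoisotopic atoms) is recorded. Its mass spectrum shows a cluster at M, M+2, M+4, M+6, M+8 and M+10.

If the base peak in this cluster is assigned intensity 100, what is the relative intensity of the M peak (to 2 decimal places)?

(0.295 + 0.705)^5 gives M 0.0022, M+2 0.0267, M+4 0.1276, M+6 0.3049, M+8 0.3644, M+10 0.1742; the largest is M+8.
P(M+8) = C(5,4) × 0.295^1 × 0.705^4 = 5 × 0.2950 × 0.24703385 = 0.364375 (base)
P(M) = C(5,0) × 0.295^5 × 0.705^0 = 1 × 0.00223414 × 1.0000 = 0.002234
Relative intensity = 0.002234 / 0.364375 × 100 = 0.61

0.61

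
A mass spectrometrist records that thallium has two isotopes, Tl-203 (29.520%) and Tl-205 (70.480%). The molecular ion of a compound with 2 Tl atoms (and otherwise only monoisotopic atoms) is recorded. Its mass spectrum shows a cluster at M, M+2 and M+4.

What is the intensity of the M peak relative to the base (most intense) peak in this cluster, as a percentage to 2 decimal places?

17.54%

(0.29520 + 0.70480)^2 gives M 0.0871, M+2 0.4161, M+4 0.4967; the largest is M+4.
P(M+4) = C(2,2) × 0.29520^0 × 0.70480^2 = 1 × 1.0000 × 0.49674304 = 0.496743 (base)
P(M) = C(2,0) × 0.29520^2 × 0.70480^0 = 1 × 0.08714304 × 1.0000 = 0.087143
Relative intensity = 0.087143 / 0.496743 × 100 = 17.54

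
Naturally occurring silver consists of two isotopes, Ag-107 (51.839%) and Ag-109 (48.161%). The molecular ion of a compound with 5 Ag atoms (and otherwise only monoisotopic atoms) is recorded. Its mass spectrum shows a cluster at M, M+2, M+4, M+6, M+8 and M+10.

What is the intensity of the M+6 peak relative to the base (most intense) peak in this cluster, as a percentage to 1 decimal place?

Binomial terms of (0.51839 + 0.48161)^5: M 0.0374, M+2 0.1739, M+4 0.3231, M+6 0.3002, M+8 0.1394, M+10 0.0259 → M+4 is the base peak.
P(M+4) = C(5,2) × 0.51839^3 × 0.48161^2 = 10 × 0.13930601 × 0.23194819 = 0.323118 (base)
P(M+6) = C(5,3) × 0.51839^2 × 0.48161^3 = 10 × 0.26872819 × 0.11170857 = 0.300192
Relative intensity = 0.300192 / 0.323118 × 100 = 92.9

92.9%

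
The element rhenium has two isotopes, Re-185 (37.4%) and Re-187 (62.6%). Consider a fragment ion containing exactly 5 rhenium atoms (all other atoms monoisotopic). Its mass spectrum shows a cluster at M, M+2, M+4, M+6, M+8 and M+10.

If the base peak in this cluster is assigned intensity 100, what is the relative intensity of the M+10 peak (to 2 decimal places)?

(0.374 + 0.626)^5 gives M 0.0073, M+2 0.0612, M+4 0.2050, M+6 0.3431, M+8 0.2872, M+10 0.0961; the largest is M+6.
P(M+6) = C(5,3) × 0.374^2 × 0.626^3 = 10 × 0.139876 × 0.24531438 = 0.343136 (base)
P(M+10) = C(5,5) × 0.374^0 × 0.626^5 = 1 × 1.0000 × 0.09613282 = 0.096133
Relative intensity = 0.096133 / 0.343136 × 100 = 28.02

28.02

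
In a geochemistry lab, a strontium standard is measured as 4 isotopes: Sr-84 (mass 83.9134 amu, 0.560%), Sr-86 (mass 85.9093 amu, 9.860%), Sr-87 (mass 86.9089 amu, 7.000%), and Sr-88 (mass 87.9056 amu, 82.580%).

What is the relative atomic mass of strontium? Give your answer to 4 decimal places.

87.6166 amu

Ar = Σ fᵢ·mᵢ = 0.00560 × 83.9134 + 0.09860 × 85.9093 + 0.07000 × 86.9089 + 0.82580 × 87.9056
= 0.46992 + 8.47066 + 6.08362 + 72.59244 = 87.61664 amu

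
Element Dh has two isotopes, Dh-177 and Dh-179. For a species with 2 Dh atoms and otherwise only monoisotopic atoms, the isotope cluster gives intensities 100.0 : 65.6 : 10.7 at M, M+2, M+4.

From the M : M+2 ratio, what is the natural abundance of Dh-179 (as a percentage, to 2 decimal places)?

24.70%

Let p = fractional abundance of Dh-177. I(M+2)/I(M) = [C(2,1)·p^1·(1−p)] / p^2 = 2·(1−p)/p = 65.6/100.0 = 0.6560
(1−p)/p = 0.6560/2 = 0.3280  ⇒  p = 1/(1 + 0.3280) = 0.7530
Dh-177: 75.30%, Dh-179: 24.70%.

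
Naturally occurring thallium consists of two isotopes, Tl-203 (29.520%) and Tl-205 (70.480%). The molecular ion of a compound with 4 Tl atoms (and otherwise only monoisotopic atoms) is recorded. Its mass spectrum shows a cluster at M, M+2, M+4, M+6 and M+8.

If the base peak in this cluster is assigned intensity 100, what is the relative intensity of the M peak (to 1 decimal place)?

1.8

Term probabilities: M 0.0076, M+2 0.0725, M+4 0.2597, M+6 0.4134, M+8 0.2468. Base peak = M+6.
P(M+6) = C(4,3) × 0.29520^1 × 0.70480^3 = 4 × 0.2952 × 0.35010449 = 0.413403 (base)
P(M) = C(4,0) × 0.29520^4 × 0.70480^0 = 1 × 0.00759391 × 1.0000 = 0.007594
Relative intensity = 0.007594 / 0.413403 × 100 = 1.8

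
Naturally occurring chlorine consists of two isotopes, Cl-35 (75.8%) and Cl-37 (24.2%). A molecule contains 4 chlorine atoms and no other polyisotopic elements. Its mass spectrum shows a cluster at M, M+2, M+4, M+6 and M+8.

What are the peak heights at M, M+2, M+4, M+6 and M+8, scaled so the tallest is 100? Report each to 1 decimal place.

Each Cl atom is independently Cl-35 (p = 0.758) or Cl-37 (q = 0.242); the cluster is the binomial expansion (p + q)^4.
P(M) = 0.758^4 = 0.330124
P(M+2) = 4 × 0.758^3 × 0.242^1 = 0.421583
P(M+4) = 6 × 0.758^2 × 0.242^2 = 0.201893
P(M+6) = 4 × 0.758^1 × 0.242^3 = 0.042971
P(M+8) = 0.242^4 = 0.003430
The M+2 peak is largest (0.421583); scaling to 100 gives 78.3 : 100.0 : 47.9 : 10.2 : 0.8.

78.3 : 100.0 : 47.9 : 10.2 : 0.8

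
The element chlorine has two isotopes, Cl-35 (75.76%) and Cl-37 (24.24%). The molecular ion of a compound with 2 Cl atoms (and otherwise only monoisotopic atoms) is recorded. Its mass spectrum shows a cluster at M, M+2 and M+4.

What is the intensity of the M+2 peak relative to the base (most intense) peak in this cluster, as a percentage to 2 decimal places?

Binomial terms of (0.7576 + 0.2424)^2: M 0.5740, M+2 0.3673, M+4 0.0588 → M is the base peak.
P(M) = C(2,0) × 0.7576^2 × 0.2424^0 = 1 × 0.57395776 × 1.0000 = 0.573958 (base)
P(M+2) = C(2,1) × 0.7576^1 × 0.2424^1 = 2 × 0.7576 × 0.2424 = 0.367284
Relative intensity = 0.367284 / 0.573958 × 100 = 63.99

63.99%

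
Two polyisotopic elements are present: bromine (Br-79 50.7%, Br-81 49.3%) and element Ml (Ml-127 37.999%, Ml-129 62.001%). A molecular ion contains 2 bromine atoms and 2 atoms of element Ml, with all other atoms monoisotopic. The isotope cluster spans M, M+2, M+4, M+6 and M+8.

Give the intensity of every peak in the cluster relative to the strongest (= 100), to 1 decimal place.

Bromine pattern (n=2): 0.257049 : 0.499902 : 0.243049
Element Ml pattern (n=2): 0.1443924 : 0.4711952 : 0.3844124
Convolve the two distributions (both contribute in 2-u steps):
  M: 0.257049×0.1443924 = 0.037116
  M+2: 0.257049×0.4711952 + 0.499902×0.1443924 = 0.193302
  M+4: 0.257049×0.3844124 + 0.499902×0.4711952 + 0.243049×0.1443924 = 0.369459
  M+6: 0.499902×0.3844124 + 0.243049×0.4711952 = 0.306692
  M+8: 0.243049×0.3844124 = 0.093431
Scale to base peak (0.369459) = 100: 10.0 : 52.3 : 100.0 : 83.0 : 25.3

10.0 : 52.3 : 100.0 : 83.0 : 25.3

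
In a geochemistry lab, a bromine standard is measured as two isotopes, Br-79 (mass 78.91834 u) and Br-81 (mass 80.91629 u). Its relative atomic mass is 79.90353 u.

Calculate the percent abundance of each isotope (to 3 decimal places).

Br-79: 50.690%, Br-81: 49.310%

With x = fraction of Br-79 (so Br-81 is 1 − x):
78.91834·x + 80.91629·(1 − x) = 79.90353
(78.91834 − 80.91629)·x = 79.90353 − 80.91629
x = -1.01276 / -1.99795 = 0.50690 → 50.690% Br-79, 49.310% Br-81.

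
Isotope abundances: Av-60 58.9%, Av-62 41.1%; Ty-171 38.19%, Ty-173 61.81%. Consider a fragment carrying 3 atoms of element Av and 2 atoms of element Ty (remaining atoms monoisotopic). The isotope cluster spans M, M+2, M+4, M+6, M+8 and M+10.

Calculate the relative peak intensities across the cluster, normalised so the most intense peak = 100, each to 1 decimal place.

9.2 : 49.1 : 100.0 : 97.2 : 45.4 : 8.2

Element Av pattern (n=3): 0.20433647 : 0.42775359 : 0.29848341 : 0.06942653
Element Ty pattern (n=2): 0.14584761 : 0.47210478 : 0.38204761
Convolve the two distributions (both contribute in 2-u steps):
  M: 0.20433647×0.14584761 = 0.029802
  M+2: 0.20433647×0.47210478 + 0.42775359×0.14584761 = 0.158855
  M+4: 0.20433647×0.38204761 + 0.42775359×0.47210478 + 0.29848341×0.14584761 = 0.323544
  M+6: 0.42775359×0.38204761 + 0.29848341×0.47210478 + 0.06942653×0.14584761 = 0.314463
  M+8: 0.29848341×0.38204761 + 0.06942653×0.47210478 = 0.146811
  M+10: 0.06942653×0.38204761 = 0.026524
Scale to base peak (0.323544) = 100: 9.2 : 49.1 : 100.0 : 97.2 : 45.4 : 8.2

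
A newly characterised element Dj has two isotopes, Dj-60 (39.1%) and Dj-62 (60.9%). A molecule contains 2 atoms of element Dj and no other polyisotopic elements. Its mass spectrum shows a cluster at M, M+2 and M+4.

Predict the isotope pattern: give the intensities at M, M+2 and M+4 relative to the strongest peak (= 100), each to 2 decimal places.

Expanding (0.391 + 0.609)^2:
P(M) = 0.391^2 = 0.152881
P(M+2) = 2 × 0.391^1 × 0.609^1 = 0.476238
P(M+4) = 0.609^2 = 0.370881
The M+2 peak is largest (0.476238); scaling to 100 gives 32.10 : 100.00 : 77.88.

32.10 : 100.00 : 77.88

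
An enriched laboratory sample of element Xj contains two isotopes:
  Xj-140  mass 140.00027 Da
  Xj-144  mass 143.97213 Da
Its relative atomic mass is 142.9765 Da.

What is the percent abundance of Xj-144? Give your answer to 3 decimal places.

Let x be the fractional abundance of Xj-140; then Xj-144 has abundance 1 − x.
140.00027·x + 143.97213·(1 − x) = 142.9765
(140.00027 − 143.97213)·x = 142.9765 − 143.97213
x = -0.99563 / -3.97186 = 0.25067 → 25.067% Xj-140, 74.933% Xj-144.

74.933%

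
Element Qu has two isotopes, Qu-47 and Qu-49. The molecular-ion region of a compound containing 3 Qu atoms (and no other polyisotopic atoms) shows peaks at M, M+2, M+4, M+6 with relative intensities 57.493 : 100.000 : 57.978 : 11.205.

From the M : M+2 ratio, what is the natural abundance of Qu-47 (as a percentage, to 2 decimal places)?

63.30%

Write p for the Qu-47 fraction. I(M+2)/I(M) = [C(3,1)·p^2·(1−p)] / p^3 = 3·(1−p)/p = 100.000/57.493 = 1.7393
(1−p)/p = 1.7393/3 = 0.5798  ⇒  p = 1/(1 + 0.5798) = 0.6330
Qu-47: 63.30%, Qu-49: 36.70%.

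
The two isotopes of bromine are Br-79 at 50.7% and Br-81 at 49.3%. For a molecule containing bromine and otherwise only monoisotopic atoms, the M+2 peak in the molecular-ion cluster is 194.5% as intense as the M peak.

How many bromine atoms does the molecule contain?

2

With n Br atoms, P(M+2)/P(M) = C(n,1)·p^(n−1)q / p^n = n·q/p = n · 0.493/0.507.
n = 1.945 × 0.507/0.493 = 2.00 ≈ 2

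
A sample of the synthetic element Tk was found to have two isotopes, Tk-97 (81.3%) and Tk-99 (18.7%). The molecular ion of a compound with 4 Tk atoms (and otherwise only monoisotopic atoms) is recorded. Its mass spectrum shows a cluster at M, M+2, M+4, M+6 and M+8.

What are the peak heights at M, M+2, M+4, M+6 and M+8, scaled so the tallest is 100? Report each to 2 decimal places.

Each Tk atom is independently Tk-97 (p = 0.813) or Tk-99 (q = 0.187); the cluster is the binomial expansion (p + q)^4.
P(M) = 0.813^4 = 0.436880
P(M+2) = 4 × 0.813^3 × 0.187^1 = 0.401951
P(M+4) = 6 × 0.813^2 × 0.187^2 = 0.138681
P(M+6) = 4 × 0.813^1 × 0.187^3 = 0.021265
P(M+8) = 0.187^4 = 0.001223
The M peak is largest (0.436880); scaling to 100 gives 100.00 : 92.00 : 31.74 : 4.87 : 0.28.

100.00 : 92.00 : 31.74 : 4.87 : 0.28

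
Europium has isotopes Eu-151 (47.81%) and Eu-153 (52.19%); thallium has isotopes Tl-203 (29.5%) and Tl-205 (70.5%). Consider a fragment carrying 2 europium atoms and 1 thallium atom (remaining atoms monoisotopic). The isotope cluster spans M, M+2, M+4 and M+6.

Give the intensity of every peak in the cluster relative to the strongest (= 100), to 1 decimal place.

Europium pattern (n=2): 0.22857961 : 0.49904078 : 0.27237961
Thallium pattern (n=1): 0.2950 : 0.7050
Convolve the two distributions (both contribute in 2-u steps):
  M: 0.22857961×0.2950 = 0.067431
  M+2: 0.22857961×0.7050 + 0.49904078×0.2950 = 0.308366
  M+4: 0.49904078×0.7050 + 0.27237961×0.2950 = 0.432176
  M+6: 0.27237961×0.7050 = 0.192028
Scale to base peak (0.432176) = 100: 15.6 : 71.4 : 100.0 : 44.4

15.6 : 71.4 : 100.0 : 44.4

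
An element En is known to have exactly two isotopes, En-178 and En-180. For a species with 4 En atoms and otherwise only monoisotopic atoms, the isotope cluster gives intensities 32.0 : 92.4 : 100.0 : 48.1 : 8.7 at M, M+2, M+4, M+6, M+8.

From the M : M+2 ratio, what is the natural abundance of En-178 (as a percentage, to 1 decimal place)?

58.1%

Write p for the En-178 fraction. I(M+2)/I(M) = [C(4,1)·p^3·(1−p)] / p^4 = 4·(1−p)/p = 92.4/32.0 = 2.8875
(1−p)/p = 2.8875/4 = 0.7219  ⇒  p = 1/(1 + 0.7219) = 0.5808
En-178: 58.1%, En-180: 41.9%.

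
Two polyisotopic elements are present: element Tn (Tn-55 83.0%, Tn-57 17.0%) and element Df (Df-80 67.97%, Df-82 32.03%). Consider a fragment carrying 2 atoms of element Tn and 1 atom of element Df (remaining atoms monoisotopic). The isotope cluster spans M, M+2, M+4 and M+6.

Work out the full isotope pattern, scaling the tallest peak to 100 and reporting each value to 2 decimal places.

100.00 : 88.09 : 23.50 : 1.98

Element Tn pattern (n=2): 0.6889 : 0.2822 : 0.0289
Element Df pattern (n=1): 0.6797 : 0.3203
Convolve the two distributions (both contribute in 2-u steps):
  M: 0.6889×0.6797 = 0.468245
  M+2: 0.6889×0.3203 + 0.2822×0.6797 = 0.412466
  M+4: 0.2822×0.3203 + 0.0289×0.6797 = 0.110032
  M+6: 0.0289×0.3203 = 0.009257
Scale to base peak (0.468245) = 100: 100.00 : 88.09 : 23.50 : 1.98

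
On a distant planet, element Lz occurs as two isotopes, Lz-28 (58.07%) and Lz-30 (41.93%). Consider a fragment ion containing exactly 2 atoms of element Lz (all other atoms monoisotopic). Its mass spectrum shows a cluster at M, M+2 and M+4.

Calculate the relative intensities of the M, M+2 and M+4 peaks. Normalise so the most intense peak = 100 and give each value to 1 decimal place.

Each Lz atom is independently Lz-28 (p = 0.5807) or Lz-30 (q = 0.4193); the cluster is the binomial expansion (p + q)^2.
P(M) = 0.5807^2 = 0.337212
P(M+2) = 2 × 0.5807^1 × 0.4193^1 = 0.486975
P(M+4) = 0.4193^2 = 0.175812
The M+2 peak is largest (0.486975); scaling to 100 gives 69.2 : 100.0 : 36.1.

69.2 : 100.0 : 36.1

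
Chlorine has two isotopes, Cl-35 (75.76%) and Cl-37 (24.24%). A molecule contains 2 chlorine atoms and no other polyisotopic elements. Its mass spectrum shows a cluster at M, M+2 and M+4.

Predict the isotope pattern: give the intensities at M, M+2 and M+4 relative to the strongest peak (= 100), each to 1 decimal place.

Each Cl atom is independently Cl-35 (p = 0.7576) or Cl-37 (q = 0.2424); the cluster is the binomial expansion (p + q)^2.
P(M) = 0.7576^2 = 0.573958
P(M+2) = 2 × 0.7576^1 × 0.2424^1 = 0.367284
P(M+4) = 0.2424^2 = 0.058758
The M peak is largest (0.573958); scaling to 100 gives 100.0 : 64.0 : 10.2.

100.0 : 64.0 : 10.2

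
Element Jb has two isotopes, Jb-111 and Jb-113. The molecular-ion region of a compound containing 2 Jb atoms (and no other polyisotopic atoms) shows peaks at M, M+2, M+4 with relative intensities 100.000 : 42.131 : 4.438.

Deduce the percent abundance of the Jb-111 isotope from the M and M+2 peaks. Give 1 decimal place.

Write p for the Jb-111 fraction. I(M+2)/I(M) = [C(2,1)·p^1·(1−p)] / p^2 = 2·(1−p)/p = 42.131/100.000 = 0.4213
(1−p)/p = 0.4213/2 = 0.2107  ⇒  p = 1/(1 + 0.2107) = 0.8260
Jb-111: 82.6%, Jb-113: 17.4%.

82.6%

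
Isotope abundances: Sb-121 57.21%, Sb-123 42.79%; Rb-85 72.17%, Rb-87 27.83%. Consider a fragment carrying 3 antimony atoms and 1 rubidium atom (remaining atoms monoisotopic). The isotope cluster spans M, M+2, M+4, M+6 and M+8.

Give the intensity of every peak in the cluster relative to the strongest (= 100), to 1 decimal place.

38.0 : 100.0 : 96.7 : 40.5 : 6.1

Antimony pattern (n=3): 0.18724742 : 0.42015297 : 0.3142518 : 0.07834781
Rubidium pattern (n=1): 0.7217 : 0.2783
Convolve the two distributions (both contribute in 2-u steps):
  M: 0.18724742×0.7217 = 0.135136
  M+2: 0.18724742×0.2783 + 0.42015297×0.7217 = 0.355335
  M+4: 0.42015297×0.2783 + 0.3142518×0.7217 = 0.343724
  M+6: 0.3142518×0.2783 + 0.07834781×0.7217 = 0.144000
  M+8: 0.07834781×0.2783 = 0.021804
Scale to base peak (0.355335) = 100: 38.0 : 100.0 : 96.7 : 40.5 : 6.1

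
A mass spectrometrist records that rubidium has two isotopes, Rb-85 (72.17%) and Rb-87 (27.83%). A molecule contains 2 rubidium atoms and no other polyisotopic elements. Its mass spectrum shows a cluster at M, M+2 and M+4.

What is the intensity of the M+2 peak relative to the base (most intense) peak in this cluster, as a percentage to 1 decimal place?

(0.7217 + 0.2783)^2 gives M 0.5209, M+2 0.4017, M+4 0.0775; the largest is M.
P(M) = C(2,0) × 0.7217^2 × 0.2783^0 = 1 × 0.52085089 × 1.0000 = 0.520851 (base)
P(M+2) = C(2,1) × 0.7217^1 × 0.2783^1 = 2 × 0.7217 × 0.2783 = 0.401698
Relative intensity = 0.401698 / 0.520851 × 100 = 77.1

77.1%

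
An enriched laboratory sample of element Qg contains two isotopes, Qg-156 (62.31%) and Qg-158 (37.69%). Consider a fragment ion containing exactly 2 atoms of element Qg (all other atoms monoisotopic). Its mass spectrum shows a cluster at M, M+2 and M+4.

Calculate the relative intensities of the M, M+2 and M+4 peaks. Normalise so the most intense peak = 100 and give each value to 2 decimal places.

82.66 : 100.00 : 30.24

Each Qg atom is independently Qg-156 (p = 0.6231) or Qg-158 (q = 0.3769); the cluster is the binomial expansion (p + q)^2.
P(M) = 0.6231^2 = 0.388254
P(M+2) = 2 × 0.6231^1 × 0.3769^1 = 0.469693
P(M+4) = 0.3769^2 = 0.142054
The M+2 peak is largest (0.469693); scaling to 100 gives 82.66 : 100.00 : 30.24.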